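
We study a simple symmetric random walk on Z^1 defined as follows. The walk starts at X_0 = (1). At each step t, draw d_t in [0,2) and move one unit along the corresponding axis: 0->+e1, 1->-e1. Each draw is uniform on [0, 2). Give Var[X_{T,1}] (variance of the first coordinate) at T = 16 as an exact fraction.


16

Outcome values over d=0..1: [1, -1]
Σy = 0, Σy² = 2, M = 2
μ = 0/2 = 0,  σ² = 2/2 − (0)² = 1
Independent increments: Var[X_16] = 16·σ² = 16·(1) = 16


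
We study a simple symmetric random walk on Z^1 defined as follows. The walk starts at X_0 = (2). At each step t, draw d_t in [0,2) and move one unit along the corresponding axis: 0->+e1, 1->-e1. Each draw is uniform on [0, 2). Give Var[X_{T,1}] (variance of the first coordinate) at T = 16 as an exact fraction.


Outcome values over d=0..1: [1, -1]
Σy = 0, Σy² = 2, M = 2
μ = 0/2 = 0,  σ² = 2/2 − (0)² = 1
Independent increments: Var[X_16] = 16·σ² = 16·(1) = 16

16


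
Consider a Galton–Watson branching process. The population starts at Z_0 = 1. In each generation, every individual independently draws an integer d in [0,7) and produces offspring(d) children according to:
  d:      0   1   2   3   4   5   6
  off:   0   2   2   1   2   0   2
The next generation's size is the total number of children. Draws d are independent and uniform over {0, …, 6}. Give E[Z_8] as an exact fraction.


Outcome values over d=0..6: [0, 2, 2, 1, 2, 0, 2]
Σy = 9, Σy² = 17, M = 7
μ = 9/7 = 9/7,  σ² = 17/7 − (9/7)² = 38/49
E[Z_0] = 1
E[Z_1] = 9/7·E[Z_0] = 9/7
E[Z_2] = 9/7·E[Z_1] = 81/49
E[Z_3] = 9/7·E[Z_2] = 729/343
E[Z_4] = 9/7·E[Z_3] = 6561/2401
E[Z_5] = 9/7·E[Z_4] = 59049/16807
E[Z_6] = 9/7·E[Z_5] = 531441/117649
E[Z_7] = 9/7·E[Z_6] = 4782969/823543
E[Z_8] = 9/7·E[Z_7] = 43046721/5764801

43046721/5764801


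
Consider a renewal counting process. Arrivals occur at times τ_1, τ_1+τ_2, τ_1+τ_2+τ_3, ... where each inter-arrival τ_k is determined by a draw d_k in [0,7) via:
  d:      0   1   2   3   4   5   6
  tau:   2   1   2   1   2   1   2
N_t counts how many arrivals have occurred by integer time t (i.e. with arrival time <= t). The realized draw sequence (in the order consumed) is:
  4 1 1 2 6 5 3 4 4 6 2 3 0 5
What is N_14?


9

draw d_1=4: τ_1=2, arrival time A_1=2
draw d_2=1: τ_2=1, arrival time A_2=3
draw d_3=1: τ_3=1, arrival time A_3=4
draw d_4=2: τ_4=2, arrival time A_4=6
draw d_5=6: τ_5=2, arrival time A_5=8
draw d_6=5: τ_6=1, arrival time A_6=9
draw d_7=3: τ_7=1, arrival time A_7=10
draw d_8=4: τ_8=2, arrival time A_8=12
draw d_9=4: τ_9=2, arrival time A_9=14
draw d_10=6: τ_10=2, arrival time A_10=16
draw d_11=2: τ_11=2, arrival time A_11=18
draw d_12=3: τ_12=1, arrival time A_12=19
draw d_13=0: τ_13=2, arrival time A_13=21
draw d_14=5: τ_14=1, arrival time A_14=22
N_t over t=0..14: 0:0 1:0 2:1 3:2 4:3 5:3 6:4 7:4 8:5 9:6 10:7 11:7 12:8 13:8 14:9


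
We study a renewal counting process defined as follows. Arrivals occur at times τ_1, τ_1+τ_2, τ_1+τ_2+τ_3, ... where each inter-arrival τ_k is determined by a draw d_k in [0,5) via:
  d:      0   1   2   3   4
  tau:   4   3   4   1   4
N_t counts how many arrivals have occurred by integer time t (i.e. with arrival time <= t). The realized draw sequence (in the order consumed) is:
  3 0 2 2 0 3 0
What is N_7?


draw d_1=3: τ_1=1, arrival time A_1=1
draw d_2=0: τ_2=4, arrival time A_2=5
draw d_3=2: τ_3=4, arrival time A_3=9
draw d_4=2: τ_4=4, arrival time A_4=13
draw d_5=0: τ_5=4, arrival time A_5=17
draw d_6=3: τ_6=1, arrival time A_6=18
draw d_7=0: τ_7=4, arrival time A_7=22
N_t over t=0..7: 0:0 1:1 2:1 3:1 4:1 5:2 6:2 7:2

2


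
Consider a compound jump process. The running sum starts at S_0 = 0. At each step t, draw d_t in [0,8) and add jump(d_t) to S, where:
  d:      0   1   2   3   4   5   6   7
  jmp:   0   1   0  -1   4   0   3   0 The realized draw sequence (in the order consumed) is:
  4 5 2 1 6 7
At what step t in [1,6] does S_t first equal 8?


t=0: S=0, d=4, jump=4, S_1=4
t=1: S=4, d=5, jump=0, S_2=4
t=2: S=4, d=2, jump=0, S_3=4
t=3: S=4, d=1, jump=1, S_4=5
t=4: S=5, d=6, jump=3, S_5=8
t=5: S=8, d=7, jump=0, S_6=8

5


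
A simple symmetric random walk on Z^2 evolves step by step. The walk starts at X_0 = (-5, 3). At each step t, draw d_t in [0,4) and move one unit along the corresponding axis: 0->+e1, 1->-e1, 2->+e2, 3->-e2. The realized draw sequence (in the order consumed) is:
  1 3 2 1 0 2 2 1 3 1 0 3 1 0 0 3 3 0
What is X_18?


(-5, 1)

t=0: X=(-5, 3), d=1 → -e1, X_1=(-6, 3)
t=1: X=(-6, 3), d=3 → -e2, X_2=(-6, 2)
t=2: X=(-6, 2), d=2 → +e2, X_3=(-6, 3)
t=3: X=(-6, 3), d=1 → -e1, X_4=(-7, 3)
t=4: X=(-7, 3), d=0 → +e1, X_5=(-6, 3)
t=5: X=(-6, 3), d=2 → +e2, X_6=(-6, 4)
t=6: X=(-6, 4), d=2 → +e2, X_7=(-6, 5)
t=7: X=(-6, 5), d=1 → -e1, X_8=(-7, 5)
t=8: X=(-7, 5), d=3 → -e2, X_9=(-7, 4)
t=9: X=(-7, 4), d=1 → -e1, X_10=(-8, 4)
t=10: X=(-8, 4), d=0 → +e1, X_11=(-7, 4)
t=11: X=(-7, 4), d=3 → -e2, X_12=(-7, 3)
t=12: X=(-7, 3), d=1 → -e1, X_13=(-8, 3)
t=13: X=(-8, 3), d=0 → +e1, X_14=(-7, 3)
t=14: X=(-7, 3), d=0 → +e1, X_15=(-6, 3)
t=15: X=(-6, 3), d=3 → -e2, X_16=(-6, 2)
t=16: X=(-6, 2), d=3 → -e2, X_17=(-6, 1)
t=17: X=(-6, 1), d=0 → +e1, X_18=(-5, 1)


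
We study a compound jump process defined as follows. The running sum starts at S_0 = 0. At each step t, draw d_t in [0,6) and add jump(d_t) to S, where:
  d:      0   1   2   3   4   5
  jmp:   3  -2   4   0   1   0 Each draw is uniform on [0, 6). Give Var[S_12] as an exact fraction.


48

Outcome values over d=0..5: [3, -2, 4, 0, 1, 0]
Σy = 6, Σy² = 30, M = 6
μ = 6/6 = 1,  σ² = 30/6 − (1)² = 4
Independent increments: Var[S_12] = 12·σ² = 12·(4) = 48


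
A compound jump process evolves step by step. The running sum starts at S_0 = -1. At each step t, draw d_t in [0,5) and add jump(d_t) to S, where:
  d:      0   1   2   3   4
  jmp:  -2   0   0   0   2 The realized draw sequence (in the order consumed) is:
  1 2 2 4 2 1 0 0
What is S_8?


-3

t=0: S=-1, d=1, jump=0, S_1=-1
t=1: S=-1, d=2, jump=0, S_2=-1
t=2: S=-1, d=2, jump=0, S_3=-1
t=3: S=-1, d=4, jump=2, S_4=1
t=4: S=1, d=2, jump=0, S_5=1
t=5: S=1, d=1, jump=0, S_6=1
t=6: S=1, d=0, jump=-2, S_7=-1
t=7: S=-1, d=0, jump=-2, S_8=-3


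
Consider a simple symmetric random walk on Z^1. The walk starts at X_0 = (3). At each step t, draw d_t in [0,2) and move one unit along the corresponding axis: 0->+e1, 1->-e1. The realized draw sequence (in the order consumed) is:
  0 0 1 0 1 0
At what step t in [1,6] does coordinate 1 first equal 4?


1

t=0: X=(3), d=0 → +e1, X_1=(4)
t=1: X=(4), d=0 → +e1, X_2=(5)
t=2: X=(5), d=1 → -e1, X_3=(4)
t=3: X=(4), d=0 → +e1, X_4=(5)
t=4: X=(5), d=1 → -e1, X_5=(4)
t=5: X=(4), d=0 → +e1, X_6=(5)


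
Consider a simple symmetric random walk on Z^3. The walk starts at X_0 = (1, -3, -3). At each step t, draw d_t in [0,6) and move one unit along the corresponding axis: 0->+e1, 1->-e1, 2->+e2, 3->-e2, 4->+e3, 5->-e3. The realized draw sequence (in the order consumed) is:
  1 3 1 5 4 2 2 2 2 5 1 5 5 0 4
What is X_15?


t=0: X=(1, -3, -3), d=1 → -e1, X_1=(0, -3, -3)
t=1: X=(0, -3, -3), d=3 → -e2, X_2=(0, -4, -3)
t=2: X=(0, -4, -3), d=1 → -e1, X_3=(-1, -4, -3)
t=3: X=(-1, -4, -3), d=5 → -e3, X_4=(-1, -4, -4)
t=4: X=(-1, -4, -4), d=4 → +e3, X_5=(-1, -4, -3)
t=5: X=(-1, -4, -3), d=2 → +e2, X_6=(-1, -3, -3)
t=6: X=(-1, -3, -3), d=2 → +e2, X_7=(-1, -2, -3)
t=7: X=(-1, -2, -3), d=2 → +e2, X_8=(-1, -1, -3)
t=8: X=(-1, -1, -3), d=2 → +e2, X_9=(-1, 0, -3)
t=9: X=(-1, 0, -3), d=5 → -e3, X_10=(-1, 0, -4)
t=10: X=(-1, 0, -4), d=1 → -e1, X_11=(-2, 0, -4)
t=11: X=(-2, 0, -4), d=5 → -e3, X_12=(-2, 0, -5)
t=12: X=(-2, 0, -5), d=5 → -e3, X_13=(-2, 0, -6)
t=13: X=(-2, 0, -6), d=0 → +e1, X_14=(-1, 0, -6)
t=14: X=(-1, 0, -6), d=4 → +e3, X_15=(-1, 0, -5)

(-1, 0, -5)


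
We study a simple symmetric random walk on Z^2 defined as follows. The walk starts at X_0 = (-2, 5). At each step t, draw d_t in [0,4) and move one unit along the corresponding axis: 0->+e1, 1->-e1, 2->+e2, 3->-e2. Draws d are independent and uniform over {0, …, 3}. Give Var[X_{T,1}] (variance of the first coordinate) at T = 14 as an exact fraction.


Outcome values over d=0..3: [1, -1, 0, 0]
Σy = 0, Σy² = 2, M = 4
μ = 0/4 = 0,  σ² = 2/4 − (0)² = 1/2
Independent increments: Var[X_14] = 14·σ² = 14·(1/2) = 7

7


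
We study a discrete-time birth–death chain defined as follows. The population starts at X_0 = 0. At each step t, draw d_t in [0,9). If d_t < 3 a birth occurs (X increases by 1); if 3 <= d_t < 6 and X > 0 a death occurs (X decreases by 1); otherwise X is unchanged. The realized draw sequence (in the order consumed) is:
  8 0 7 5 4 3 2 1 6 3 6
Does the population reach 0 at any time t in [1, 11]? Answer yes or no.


yes

t=0: X=0, d=8 → hold, X_1=0
t=1: X=0, d=0 → birth, X_2=1
t=2: X=1, d=7 → hold, X_3=1
t=3: X=1, d=5 → death, X_4=0
t=4: X=0, d=4 → hold, X_5=0
t=5: X=0, d=3 → hold, X_6=0
t=6: X=0, d=2 → birth, X_7=1
t=7: X=1, d=1 → birth, X_8=2
t=8: X=2, d=6 → hold, X_9=2
t=9: X=2, d=3 → death, X_10=1
t=10: X=1, d=6 → hold, X_11=1


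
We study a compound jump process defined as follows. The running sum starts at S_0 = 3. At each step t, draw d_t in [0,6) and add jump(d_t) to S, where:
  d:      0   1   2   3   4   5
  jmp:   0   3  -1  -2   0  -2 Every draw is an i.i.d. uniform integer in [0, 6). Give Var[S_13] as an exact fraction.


Outcome values over d=0..5: [0, 3, -1, -2, 0, -2]
Σy = -2, Σy² = 18, M = 6
μ = -2/6 = -1/3,  σ² = 18/6 − (-1/3)² = 26/9
Independent increments: Var[S_13] = 13·σ² = 13·(26/9) = 338/9

338/9


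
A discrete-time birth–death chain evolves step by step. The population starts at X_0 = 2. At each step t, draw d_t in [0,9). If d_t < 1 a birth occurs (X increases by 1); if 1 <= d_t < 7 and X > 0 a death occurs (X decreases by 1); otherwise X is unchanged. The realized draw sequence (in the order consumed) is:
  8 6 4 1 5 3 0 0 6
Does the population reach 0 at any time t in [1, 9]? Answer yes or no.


yes

t=0: X=2, d=8 → hold, X_1=2
t=1: X=2, d=6 → death, X_2=1
t=2: X=1, d=4 → death, X_3=0
t=3: X=0, d=1 → hold, X_4=0
t=4: X=0, d=5 → hold, X_5=0
t=5: X=0, d=3 → hold, X_6=0
t=6: X=0, d=0 → birth, X_7=1
t=7: X=1, d=0 → birth, X_8=2
t=8: X=2, d=6 → death, X_9=1


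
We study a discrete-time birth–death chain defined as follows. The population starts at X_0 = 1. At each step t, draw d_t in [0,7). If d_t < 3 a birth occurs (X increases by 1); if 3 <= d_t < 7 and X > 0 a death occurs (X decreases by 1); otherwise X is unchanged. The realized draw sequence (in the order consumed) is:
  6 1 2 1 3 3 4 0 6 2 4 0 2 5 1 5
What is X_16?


t=0: X=1, d=6 → death, X_1=0
t=1: X=0, d=1 → birth, X_2=1
t=2: X=1, d=2 → birth, X_3=2
t=3: X=2, d=1 → birth, X_4=3
t=4: X=3, d=3 → death, X_5=2
t=5: X=2, d=3 → death, X_6=1
t=6: X=1, d=4 → death, X_7=0
t=7: X=0, d=0 → birth, X_8=1
t=8: X=1, d=6 → death, X_9=0
t=9: X=0, d=2 → birth, X_10=1
t=10: X=1, d=4 → death, X_11=0
t=11: X=0, d=0 → birth, X_12=1
t=12: X=1, d=2 → birth, X_13=2
t=13: X=2, d=5 → death, X_14=1
t=14: X=1, d=1 → birth, X_15=2
t=15: X=2, d=5 → death, X_16=1

1


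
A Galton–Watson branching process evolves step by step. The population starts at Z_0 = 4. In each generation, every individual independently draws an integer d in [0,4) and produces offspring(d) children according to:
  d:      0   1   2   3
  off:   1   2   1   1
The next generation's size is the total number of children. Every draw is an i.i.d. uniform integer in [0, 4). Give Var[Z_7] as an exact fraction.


Outcome values over d=0..3: [1, 2, 1, 1]
Σy = 5, Σy² = 7, M = 4
μ = 5/4 = 5/4,  σ² = 7/4 − (5/4)² = 3/16
V_0 = 0, E_0 = 4
V_1 = 3/16·E_0 + (5/4)²·V_0 = 3/4;  E_1 = 5
V_2 = 3/16·E_1 + (5/4)²·V_1 = 135/64;  E_2 = 25/4
V_3 = 3/16·E_2 + (5/4)²·V_2 = 4575/1024;  E_3 = 125/16
V_4 = 3/16·E_3 + (5/4)²·V_3 = 138375/16384;  E_4 = 625/64
V_5 = 3/16·E_4 + (5/4)²·V_4 = 3939375/262144;  E_5 = 3125/256
V_6 = 3/16·E_5 + (5/4)²·V_5 = 108084375/4194304;  E_6 = 15625/1024
V_7 = 3/16·E_6 + (5/4)²·V_6 = 2894109375/67108864;  E_7 = 78125/4096

2894109375/67108864


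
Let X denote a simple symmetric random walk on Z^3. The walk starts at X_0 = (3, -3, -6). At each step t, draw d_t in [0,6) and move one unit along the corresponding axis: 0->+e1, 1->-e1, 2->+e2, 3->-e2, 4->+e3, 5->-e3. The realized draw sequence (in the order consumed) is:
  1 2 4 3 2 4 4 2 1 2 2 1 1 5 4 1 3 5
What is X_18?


t=0: X=(3, -3, -6), d=1 → -e1, X_1=(2, -3, -6)
t=1: X=(2, -3, -6), d=2 → +e2, X_2=(2, -2, -6)
t=2: X=(2, -2, -6), d=4 → +e3, X_3=(2, -2, -5)
t=3: X=(2, -2, -5), d=3 → -e2, X_4=(2, -3, -5)
t=4: X=(2, -3, -5), d=2 → +e2, X_5=(2, -2, -5)
t=5: X=(2, -2, -5), d=4 → +e3, X_6=(2, -2, -4)
t=6: X=(2, -2, -4), d=4 → +e3, X_7=(2, -2, -3)
t=7: X=(2, -2, -3), d=2 → +e2, X_8=(2, -1, -3)
t=8: X=(2, -1, -3), d=1 → -e1, X_9=(1, -1, -3)
t=9: X=(1, -1, -3), d=2 → +e2, X_10=(1, 0, -3)
t=10: X=(1, 0, -3), d=2 → +e2, X_11=(1, 1, -3)
t=11: X=(1, 1, -3), d=1 → -e1, X_12=(0, 1, -3)
t=12: X=(0, 1, -3), d=1 → -e1, X_13=(-1, 1, -3)
t=13: X=(-1, 1, -3), d=5 → -e3, X_14=(-1, 1, -4)
t=14: X=(-1, 1, -4), d=4 → +e3, X_15=(-1, 1, -3)
t=15: X=(-1, 1, -3), d=1 → -e1, X_16=(-2, 1, -3)
t=16: X=(-2, 1, -3), d=3 → -e2, X_17=(-2, 0, -3)
t=17: X=(-2, 0, -3), d=5 → -e3, X_18=(-2, 0, -4)

(-2, 0, -4)


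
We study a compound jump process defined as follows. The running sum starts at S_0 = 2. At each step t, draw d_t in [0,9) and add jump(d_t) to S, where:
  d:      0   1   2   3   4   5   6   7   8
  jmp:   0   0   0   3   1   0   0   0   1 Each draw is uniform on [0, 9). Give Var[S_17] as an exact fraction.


1258/81

Outcome values over d=0..8: [0, 0, 0, 3, 1, 0, 0, 0, 1]
Σy = 5, Σy² = 11, M = 9
μ = 5/9 = 5/9,  σ² = 11/9 − (5/9)² = 74/81
Independent increments: Var[S_17] = 17·σ² = 17·(74/81) = 1258/81


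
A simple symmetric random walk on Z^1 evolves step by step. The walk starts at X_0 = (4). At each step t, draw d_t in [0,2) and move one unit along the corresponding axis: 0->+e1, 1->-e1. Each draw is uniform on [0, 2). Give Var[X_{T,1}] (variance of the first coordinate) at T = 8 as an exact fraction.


Outcome values over d=0..1: [1, -1]
Σy = 0, Σy² = 2, M = 2
μ = 0/2 = 0,  σ² = 2/2 − (0)² = 1
Independent increments: Var[X_8] = 8·σ² = 8·(1) = 8

8


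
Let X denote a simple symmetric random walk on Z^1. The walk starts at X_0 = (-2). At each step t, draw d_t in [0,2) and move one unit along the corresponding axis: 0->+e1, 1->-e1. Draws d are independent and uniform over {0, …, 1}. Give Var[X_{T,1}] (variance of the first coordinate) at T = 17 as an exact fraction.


17

Outcome values over d=0..1: [1, -1]
Σy = 0, Σy² = 2, M = 2
μ = 0/2 = 0,  σ² = 2/2 − (0)² = 1
Independent increments: Var[X_17] = 17·σ² = 17·(1) = 17


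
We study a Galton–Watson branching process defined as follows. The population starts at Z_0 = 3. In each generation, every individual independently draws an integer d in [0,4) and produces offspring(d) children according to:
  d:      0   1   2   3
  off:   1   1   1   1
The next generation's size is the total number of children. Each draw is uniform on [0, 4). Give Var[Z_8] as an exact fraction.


0

Outcome values over d=0..3: [1, 1, 1, 1]
Σy = 4, Σy² = 4, M = 4
μ = 4/4 = 1,  σ² = 4/4 − (1)² = 0
V_0 = 0, E_0 = 3
V_1 = 0·E_0 + (1)²·V_0 = 0;  E_1 = 3
V_2 = 0·E_1 + (1)²·V_1 = 0;  E_2 = 3
V_3 = 0·E_2 + (1)²·V_2 = 0;  E_3 = 3
V_4 = 0·E_3 + (1)²·V_3 = 0;  E_4 = 3
V_5 = 0·E_4 + (1)²·V_4 = 0;  E_5 = 3
V_6 = 0·E_5 + (1)²·V_5 = 0;  E_6 = 3
V_7 = 0·E_6 + (1)²·V_6 = 0;  E_7 = 3
V_8 = 0·E_7 + (1)²·V_7 = 0;  E_8 = 3


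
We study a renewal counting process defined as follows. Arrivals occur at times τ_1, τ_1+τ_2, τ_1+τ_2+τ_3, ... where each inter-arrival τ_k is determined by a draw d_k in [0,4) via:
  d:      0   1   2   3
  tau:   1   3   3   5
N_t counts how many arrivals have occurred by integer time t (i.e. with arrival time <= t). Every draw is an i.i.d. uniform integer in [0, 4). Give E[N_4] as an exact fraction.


Inter-arrival values over d=0..3: [1, 3, 3, 5]
Each d has probability 1/4, so the pmf of τ is: f(1) = 1/4, f(3) = 1/2, f(5) = 1/4
Renewal equation for m(n) = E[N_n]: condition on τ_1 = k (if k <= n, one arrival plus a fresh copy on the remaining n−k steps): m(n) = F(n) + Σ_{k<=n} f(k)·m(n−k), where F(n) = P(τ <= n) and m(0) = 0
m(1) = F(1) = 1/4
m(2) = F(2) + f(1)·m(1) = 1/4 + 1/4·1/4 = 5/16
m(3) = F(3) + f(1)·m(2) = 3/4 + 1/4·5/16 = 53/64
m(4) = F(4) + f(1)·m(3) + f(3)·m(1) = 3/4 + 1/4·53/64 + 1/2·1/4 = 277/256
E[N_4] = m(4) = 277/256

277/256


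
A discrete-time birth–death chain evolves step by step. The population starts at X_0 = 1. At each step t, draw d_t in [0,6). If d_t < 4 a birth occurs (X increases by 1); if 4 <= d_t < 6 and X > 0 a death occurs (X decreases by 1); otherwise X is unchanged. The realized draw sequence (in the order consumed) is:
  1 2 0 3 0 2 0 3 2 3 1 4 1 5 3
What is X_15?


12

t=0: X=1, d=1 → birth, X_1=2
t=1: X=2, d=2 → birth, X_2=3
t=2: X=3, d=0 → birth, X_3=4
t=3: X=4, d=3 → birth, X_4=5
t=4: X=5, d=0 → birth, X_5=6
t=5: X=6, d=2 → birth, X_6=7
t=6: X=7, d=0 → birth, X_7=8
t=7: X=8, d=3 → birth, X_8=9
t=8: X=9, d=2 → birth, X_9=10
t=9: X=10, d=3 → birth, X_10=11
t=10: X=11, d=1 → birth, X_11=12
t=11: X=12, d=4 → death, X_12=11
t=12: X=11, d=1 → birth, X_13=12
t=13: X=12, d=5 → death, X_14=11
t=14: X=11, d=3 → birth, X_15=12


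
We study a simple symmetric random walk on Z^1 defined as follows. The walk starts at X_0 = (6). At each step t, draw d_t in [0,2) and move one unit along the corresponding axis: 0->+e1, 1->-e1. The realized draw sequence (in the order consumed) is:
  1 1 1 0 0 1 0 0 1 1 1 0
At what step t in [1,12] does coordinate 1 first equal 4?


t=0: X=(6), d=1 → -e1, X_1=(5)
t=1: X=(5), d=1 → -e1, X_2=(4)
t=2: X=(4), d=1 → -e1, X_3=(3)
t=3: X=(3), d=0 → +e1, X_4=(4)
t=4: X=(4), d=0 → +e1, X_5=(5)
t=5: X=(5), d=1 → -e1, X_6=(4)
t=6: X=(4), d=0 → +e1, X_7=(5)
t=7: X=(5), d=0 → +e1, X_8=(6)
t=8: X=(6), d=1 → -e1, X_9=(5)
t=9: X=(5), d=1 → -e1, X_10=(4)
t=10: X=(4), d=1 → -e1, X_11=(3)
t=11: X=(3), d=0 → +e1, X_12=(4)

2


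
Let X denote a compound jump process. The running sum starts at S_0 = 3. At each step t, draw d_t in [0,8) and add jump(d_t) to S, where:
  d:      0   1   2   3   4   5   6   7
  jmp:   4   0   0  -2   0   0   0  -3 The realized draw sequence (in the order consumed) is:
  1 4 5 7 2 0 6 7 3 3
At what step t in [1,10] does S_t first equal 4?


t=0: S=3, d=1, jump=0, S_1=3
t=1: S=3, d=4, jump=0, S_2=3
t=2: S=3, d=5, jump=0, S_3=3
t=3: S=3, d=7, jump=-3, S_4=0
t=4: S=0, d=2, jump=0, S_5=0
t=5: S=0, d=0, jump=4, S_6=4
t=6: S=4, d=6, jump=0, S_7=4
t=7: S=4, d=7, jump=-3, S_8=1
t=8: S=1, d=3, jump=-2, S_9=-1
t=9: S=-1, d=3, jump=-2, S_10=-3

6


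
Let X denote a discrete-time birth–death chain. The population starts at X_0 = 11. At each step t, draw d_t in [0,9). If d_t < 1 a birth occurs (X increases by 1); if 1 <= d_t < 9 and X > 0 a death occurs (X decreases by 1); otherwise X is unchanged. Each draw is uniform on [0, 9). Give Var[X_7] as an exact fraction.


224/81

X can drop by at most 1 per step and X_0 = 11 > T = 7, so X_t >= 11 − t >= 4 > 0 for every t <= 7: the floor at 0 (the 'and X > 0' condition) never binds. Hence X_7 = X_0 + Σ_{t<7} Y_t with i.i.d. increments Y_t = y(d_t) ∈ {+1, −1, 0}.
Outcome values over d=0..8: [1, -1, -1, -1, -1, -1, -1, -1, -1]
Σy = -7, Σy² = 9, M = 9
μ = -7/9 = -7/9,  σ² = 9/9 − (-7/9)² = 32/81
Independent increments: Var[X_7] = 7·σ² = 7·(32/81) = 224/81


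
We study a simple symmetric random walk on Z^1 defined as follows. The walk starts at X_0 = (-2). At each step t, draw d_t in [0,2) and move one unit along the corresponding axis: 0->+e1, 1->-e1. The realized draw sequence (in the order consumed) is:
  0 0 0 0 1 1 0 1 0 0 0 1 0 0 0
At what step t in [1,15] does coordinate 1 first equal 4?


14

t=0: X=(-2), d=0 → +e1, X_1=(-1)
t=1: X=(-1), d=0 → +e1, X_2=(0)
t=2: X=(0), d=0 → +e1, X_3=(1)
t=3: X=(1), d=0 → +e1, X_4=(2)
t=4: X=(2), d=1 → -e1, X_5=(1)
t=5: X=(1), d=1 → -e1, X_6=(0)
t=6: X=(0), d=0 → +e1, X_7=(1)
t=7: X=(1), d=1 → -e1, X_8=(0)
t=8: X=(0), d=0 → +e1, X_9=(1)
t=9: X=(1), d=0 → +e1, X_10=(2)
t=10: X=(2), d=0 → +e1, X_11=(3)
t=11: X=(3), d=1 → -e1, X_12=(2)
t=12: X=(2), d=0 → +e1, X_13=(3)
t=13: X=(3), d=0 → +e1, X_14=(4)
t=14: X=(4), d=0 → +e1, X_15=(5)


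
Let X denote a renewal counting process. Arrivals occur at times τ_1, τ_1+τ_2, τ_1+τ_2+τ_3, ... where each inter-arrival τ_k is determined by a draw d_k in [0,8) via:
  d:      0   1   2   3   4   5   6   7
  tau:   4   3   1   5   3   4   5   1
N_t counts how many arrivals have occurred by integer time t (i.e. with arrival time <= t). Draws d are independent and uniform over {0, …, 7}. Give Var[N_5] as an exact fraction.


400615/1048576

Inter-arrival values over d=0..7: [4, 3, 1, 5, 3, 4, 5, 1]
Each d has probability 1/8, so the pmf of τ is: f(1) = 1/4, f(3) = 1/4, f(4) = 1/4, f(5) = 1/4
Let p_n(j) = P(N_n = j), with p_0 = [1]. Condition on τ_1: p_n(0) = P(τ > n), and for j >= 1, p_n(j) = Σ_{k<=n} f(k)·p_{n−k}(j−1)
p_1 = [3/4, 1/4]  (j = 0..1)
p_2 = [3/4, 3/16, 1/16]  (j = 0..2)
p_3 = [1/2, 7/16, 3/64, 1/64]  (j = 0..3)
p_4 = [1/4, 9/16, 11/64, 3/256, 1/256]  (j = 0..4)
p_5 = [0, 11/16, 1/4, 15/256, 3/1024, 1/1024]  (j = 0..5)
E[N_5] = Σ j·p_5(j) = 1413/1024;  E[N_5²] = Σ j²·p_5(j) = 2341/1024
Var[N_5] = 2341/1024 − (1413/1024)² = 400615/1048576


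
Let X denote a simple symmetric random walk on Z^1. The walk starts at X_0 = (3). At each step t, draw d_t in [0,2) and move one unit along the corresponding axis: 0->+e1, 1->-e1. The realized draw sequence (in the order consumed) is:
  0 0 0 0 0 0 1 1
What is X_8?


(7)

t=0: X=(3), d=0 → +e1, X_1=(4)
t=1: X=(4), d=0 → +e1, X_2=(5)
t=2: X=(5), d=0 → +e1, X_3=(6)
t=3: X=(6), d=0 → +e1, X_4=(7)
t=4: X=(7), d=0 → +e1, X_5=(8)
t=5: X=(8), d=0 → +e1, X_6=(9)
t=6: X=(9), d=1 → -e1, X_7=(8)
t=7: X=(8), d=1 → -e1, X_8=(7)


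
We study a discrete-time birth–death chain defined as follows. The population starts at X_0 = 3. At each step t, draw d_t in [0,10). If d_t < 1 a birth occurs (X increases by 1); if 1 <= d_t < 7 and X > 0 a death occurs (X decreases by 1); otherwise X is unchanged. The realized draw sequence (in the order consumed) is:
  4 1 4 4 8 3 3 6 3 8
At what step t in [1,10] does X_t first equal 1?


2

t=0: X=3, d=4 → death, X_1=2
t=1: X=2, d=1 → death, X_2=1
t=2: X=1, d=4 → death, X_3=0
t=3: X=0, d=4 → hold, X_4=0
t=4: X=0, d=8 → hold, X_5=0
t=5: X=0, d=3 → hold, X_6=0
t=6: X=0, d=3 → hold, X_7=0
t=7: X=0, d=6 → hold, X_8=0
t=8: X=0, d=3 → hold, X_9=0
t=9: X=0, d=8 → hold, X_10=0


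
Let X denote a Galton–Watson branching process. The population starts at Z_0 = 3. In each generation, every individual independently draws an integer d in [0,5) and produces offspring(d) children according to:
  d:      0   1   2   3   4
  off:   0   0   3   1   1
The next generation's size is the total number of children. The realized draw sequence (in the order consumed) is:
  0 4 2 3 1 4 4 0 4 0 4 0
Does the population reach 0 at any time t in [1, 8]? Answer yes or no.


gen 0: Z_0=3, draws=[0, 4, 2], offspring=[0, 1, 3], Z_1=4
gen 1: Z_1=4, draws=[3, 1, 4, 4], offspring=[1, 0, 1, 1], Z_2=3
gen 2: Z_2=3, draws=[0, 4, 0], offspring=[0, 1, 0], Z_3=1
gen 3: Z_3=1, draws=[4], offspring=[1], Z_4=1
gen 4: Z_4=1, draws=[0], offspring=[0], Z_5=0
gen 5: Z_5=0, draws=[], offspring=[], Z_6=0
gen 6: Z_6=0, draws=[], offspring=[], Z_7=0
gen 7: Z_7=0, draws=[], offspring=[], Z_8=0

yes


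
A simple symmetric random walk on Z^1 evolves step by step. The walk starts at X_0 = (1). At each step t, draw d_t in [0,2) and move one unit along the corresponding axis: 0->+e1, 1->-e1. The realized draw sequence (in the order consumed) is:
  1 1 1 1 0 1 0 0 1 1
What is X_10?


(-3)

t=0: X=(1), d=1 → -e1, X_1=(0)
t=1: X=(0), d=1 → -e1, X_2=(-1)
t=2: X=(-1), d=1 → -e1, X_3=(-2)
t=3: X=(-2), d=1 → -e1, X_4=(-3)
t=4: X=(-3), d=0 → +e1, X_5=(-2)
t=5: X=(-2), d=1 → -e1, X_6=(-3)
t=6: X=(-3), d=0 → +e1, X_7=(-2)
t=7: X=(-2), d=0 → +e1, X_8=(-1)
t=8: X=(-1), d=1 → -e1, X_9=(-2)
t=9: X=(-2), d=1 → -e1, X_10=(-3)


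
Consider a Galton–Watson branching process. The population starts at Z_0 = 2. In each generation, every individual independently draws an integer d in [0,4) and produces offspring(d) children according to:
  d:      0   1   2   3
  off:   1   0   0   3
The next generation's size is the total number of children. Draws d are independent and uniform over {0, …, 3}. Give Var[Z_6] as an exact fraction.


Outcome values over d=0..3: [1, 0, 0, 3]
Σy = 4, Σy² = 10, M = 4
μ = 4/4 = 1,  σ² = 10/4 − (1)² = 3/2
V_0 = 0, E_0 = 2
V_1 = 3/2·E_0 + (1)²·V_0 = 3;  E_1 = 2
V_2 = 3/2·E_1 + (1)²·V_1 = 6;  E_2 = 2
V_3 = 3/2·E_2 + (1)²·V_2 = 9;  E_3 = 2
V_4 = 3/2·E_3 + (1)²·V_3 = 12;  E_4 = 2
V_5 = 3/2·E_4 + (1)²·V_4 = 15;  E_5 = 2
V_6 = 3/2·E_5 + (1)²·V_5 = 18;  E_6 = 2

18


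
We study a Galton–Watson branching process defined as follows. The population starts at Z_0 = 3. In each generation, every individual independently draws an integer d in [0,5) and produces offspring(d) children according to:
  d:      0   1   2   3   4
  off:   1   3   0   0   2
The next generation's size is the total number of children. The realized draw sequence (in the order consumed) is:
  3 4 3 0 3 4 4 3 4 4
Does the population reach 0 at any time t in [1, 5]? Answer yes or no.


no

gen 0: Z_0=3, draws=[3, 4, 3], offspring=[0, 2, 0], Z_1=2
gen 1: Z_1=2, draws=[0, 3], offspring=[1, 0], Z_2=1
gen 2: Z_2=1, draws=[4], offspring=[2], Z_3=2
gen 3: Z_3=2, draws=[4, 3], offspring=[2, 0], Z_4=2
gen 4: Z_4=2, draws=[4, 4], offspring=[2, 2], Z_5=4


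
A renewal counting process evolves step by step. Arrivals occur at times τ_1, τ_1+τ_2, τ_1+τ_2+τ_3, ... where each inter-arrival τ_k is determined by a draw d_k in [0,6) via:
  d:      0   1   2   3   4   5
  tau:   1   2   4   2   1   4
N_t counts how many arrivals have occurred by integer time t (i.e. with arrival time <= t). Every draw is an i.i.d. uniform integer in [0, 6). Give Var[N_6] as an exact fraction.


Inter-arrival values over d=0..5: [1, 2, 4, 2, 1, 4]
Each d has probability 1/6, so the pmf of τ is: f(1) = 1/3, f(2) = 1/3, f(4) = 1/3
Let p_n(j) = P(N_n = j), with p_0 = [1]. Condition on τ_1: p_n(0) = P(τ > n), and for j >= 1, p_n(j) = Σ_{k<=n} f(k)·p_{n−k}(j−1)
p_1 = [2/3, 1/3]  (j = 0..1)
p_2 = [1/3, 5/9, 1/9]  (j = 0..2)
p_3 = [1/3, 1/3, 8/27, 1/27]  (j = 0..3)
p_4 = [0, 5/9, 8/27, 11/81, 1/81]  (j = 0..4)
p_5 = [0, 1/3, 11/27, 16/81, 14/243, 1/243]  (j = 0..5)
p_6 = [0, 1/9, 13/27, 22/81, 1/9, 17/729, 1/729]  (j = 0..6)
E[N_6] = Σ j·p_6(j) = 1792/729;  E[N_6²] = Σ j²·p_6(j) = 5024/729
Var[N_6] = 5024/729 − (1792/729)² = 451232/531441

451232/531441


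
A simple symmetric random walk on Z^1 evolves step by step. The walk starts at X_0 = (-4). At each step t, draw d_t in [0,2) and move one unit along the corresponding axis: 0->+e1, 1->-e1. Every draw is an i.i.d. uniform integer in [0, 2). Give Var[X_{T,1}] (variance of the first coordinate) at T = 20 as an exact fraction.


20

Outcome values over d=0..1: [1, -1]
Σy = 0, Σy² = 2, M = 2
μ = 0/2 = 0,  σ² = 2/2 − (0)² = 1
Independent increments: Var[X_20] = 20·σ² = 20·(1) = 20


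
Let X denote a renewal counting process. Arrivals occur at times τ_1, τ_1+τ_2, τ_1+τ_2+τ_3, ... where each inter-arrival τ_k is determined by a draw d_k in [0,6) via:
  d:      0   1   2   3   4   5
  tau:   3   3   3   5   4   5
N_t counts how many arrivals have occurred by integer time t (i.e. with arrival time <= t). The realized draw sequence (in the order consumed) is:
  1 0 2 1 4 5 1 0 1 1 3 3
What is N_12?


4

draw d_1=1: τ_1=3, arrival time A_1=3
draw d_2=0: τ_2=3, arrival time A_2=6
draw d_3=2: τ_3=3, arrival time A_3=9
draw d_4=1: τ_4=3, arrival time A_4=12
draw d_5=4: τ_5=4, arrival time A_5=16
draw d_6=5: τ_6=5, arrival time A_6=21
draw d_7=1: τ_7=3, arrival time A_7=24
draw d_8=0: τ_8=3, arrival time A_8=27
draw d_9=1: τ_9=3, arrival time A_9=30
draw d_10=1: τ_10=3, arrival time A_10=33
draw d_11=3: τ_11=5, arrival time A_11=38
draw d_12=3: τ_12=5, arrival time A_12=43
N_t over t=0..12: 0:0 1:0 2:0 3:1 4:1 5:1 6:2 7:2 8:2 9:3 10:3 11:3 12:4


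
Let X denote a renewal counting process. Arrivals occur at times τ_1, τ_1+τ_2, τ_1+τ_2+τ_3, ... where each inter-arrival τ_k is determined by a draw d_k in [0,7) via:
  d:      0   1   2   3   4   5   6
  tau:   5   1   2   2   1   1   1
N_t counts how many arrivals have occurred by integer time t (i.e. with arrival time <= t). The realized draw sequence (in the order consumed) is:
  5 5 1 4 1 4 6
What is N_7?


draw d_1=5: τ_1=1, arrival time A_1=1
draw d_2=5: τ_2=1, arrival time A_2=2
draw d_3=1: τ_3=1, arrival time A_3=3
draw d_4=4: τ_4=1, arrival time A_4=4
draw d_5=1: τ_5=1, arrival time A_5=5
draw d_6=4: τ_6=1, arrival time A_6=6
draw d_7=6: τ_7=1, arrival time A_7=7
N_t over t=0..7: 0:0 1:1 2:2 3:3 4:4 5:5 6:6 7:7

7


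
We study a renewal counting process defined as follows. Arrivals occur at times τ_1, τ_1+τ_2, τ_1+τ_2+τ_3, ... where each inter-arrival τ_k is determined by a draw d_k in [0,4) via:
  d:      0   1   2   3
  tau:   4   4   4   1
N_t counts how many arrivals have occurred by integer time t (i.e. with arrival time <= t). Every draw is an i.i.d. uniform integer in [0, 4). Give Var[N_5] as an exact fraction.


315591/1048576

Inter-arrival values over d=0..3: [4, 4, 4, 1]
Each d has probability 1/4, so the pmf of τ is: f(1) = 1/4, f(4) = 3/4
Let p_n(j) = P(N_n = j), with p_0 = [1]. Condition on τ_1: p_n(0) = P(τ > n), and for j >= 1, p_n(j) = Σ_{k<=n} f(k)·p_{n−k}(j−1)
p_1 = [3/4, 1/4]  (j = 0..1)
p_2 = [3/4, 3/16, 1/16]  (j = 0..2)
p_3 = [3/4, 3/16, 3/64, 1/64]  (j = 0..3)
p_4 = [0, 15/16, 3/64, 3/256, 1/256]  (j = 0..4)
p_5 = [0, 9/16, 27/64, 3/256, 3/1024, 1/1024]  (j = 0..5)
E[N_5] = Σ j·p_5(j) = 1493/1024;  E[N_5²] = Σ j²·p_5(j) = 2485/1024
Var[N_5] = 2485/1024 − (1493/1024)² = 315591/1048576


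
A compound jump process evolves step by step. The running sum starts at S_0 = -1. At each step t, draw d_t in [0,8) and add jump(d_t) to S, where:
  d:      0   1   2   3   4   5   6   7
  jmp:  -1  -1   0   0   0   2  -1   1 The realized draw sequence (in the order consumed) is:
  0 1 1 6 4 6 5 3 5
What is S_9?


t=0: S=-1, d=0, jump=-1, S_1=-2
t=1: S=-2, d=1, jump=-1, S_2=-3
t=2: S=-3, d=1, jump=-1, S_3=-4
t=3: S=-4, d=6, jump=-1, S_4=-5
t=4: S=-5, d=4, jump=0, S_5=-5
t=5: S=-5, d=6, jump=-1, S_6=-6
t=6: S=-6, d=5, jump=2, S_7=-4
t=7: S=-4, d=3, jump=0, S_8=-4
t=8: S=-4, d=5, jump=2, S_9=-2

-2


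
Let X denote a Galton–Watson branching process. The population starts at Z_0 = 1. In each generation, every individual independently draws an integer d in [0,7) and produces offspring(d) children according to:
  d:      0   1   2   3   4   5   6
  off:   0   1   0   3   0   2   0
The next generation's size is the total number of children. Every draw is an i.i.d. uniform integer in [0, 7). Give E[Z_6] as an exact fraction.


46656/117649

Outcome values over d=0..6: [0, 1, 0, 3, 0, 2, 0]
Σy = 6, Σy² = 14, M = 7
μ = 6/7 = 6/7,  σ² = 14/7 − (6/7)² = 62/49
E[Z_0] = 1
E[Z_1] = 6/7·E[Z_0] = 6/7
E[Z_2] = 6/7·E[Z_1] = 36/49
E[Z_3] = 6/7·E[Z_2] = 216/343
E[Z_4] = 6/7·E[Z_3] = 1296/2401
E[Z_5] = 6/7·E[Z_4] = 7776/16807
E[Z_6] = 6/7·E[Z_5] = 46656/117649


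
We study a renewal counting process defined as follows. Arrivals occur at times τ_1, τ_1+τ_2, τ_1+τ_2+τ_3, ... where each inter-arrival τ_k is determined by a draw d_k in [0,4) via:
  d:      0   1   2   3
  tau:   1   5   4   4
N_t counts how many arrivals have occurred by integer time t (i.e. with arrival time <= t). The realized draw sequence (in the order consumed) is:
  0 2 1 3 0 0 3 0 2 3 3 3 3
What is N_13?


3

draw d_1=0: τ_1=1, arrival time A_1=1
draw d_2=2: τ_2=4, arrival time A_2=5
draw d_3=1: τ_3=5, arrival time A_3=10
draw d_4=3: τ_4=4, arrival time A_4=14
draw d_5=0: τ_5=1, arrival time A_5=15
draw d_6=0: τ_6=1, arrival time A_6=16
draw d_7=3: τ_7=4, arrival time A_7=20
draw d_8=0: τ_8=1, arrival time A_8=21
draw d_9=2: τ_9=4, arrival time A_9=25
draw d_10=3: τ_10=4, arrival time A_10=29
draw d_11=3: τ_11=4, arrival time A_11=33
draw d_12=3: τ_12=4, arrival time A_12=37
draw d_13=3: τ_13=4, arrival time A_13=41
N_t over t=0..13: 0:0 1:1 2:1 3:1 4:1 5:2 6:2 7:2 8:2 9:2 10:3 11:3 12:3 13:3


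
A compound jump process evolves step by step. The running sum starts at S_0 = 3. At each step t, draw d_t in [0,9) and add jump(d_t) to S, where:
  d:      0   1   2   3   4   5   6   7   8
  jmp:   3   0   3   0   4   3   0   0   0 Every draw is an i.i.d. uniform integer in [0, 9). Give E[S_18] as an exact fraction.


Outcome values over d=0..8: [3, 0, 3, 0, 4, 3, 0, 0, 0]
Σy = 13, Σy² = 43, M = 9
μ = 13/9 = 13/9,  σ² = 43/9 − (13/9)² = 218/81
E[S_18] = 3 + 18·(13/9) = 29

29


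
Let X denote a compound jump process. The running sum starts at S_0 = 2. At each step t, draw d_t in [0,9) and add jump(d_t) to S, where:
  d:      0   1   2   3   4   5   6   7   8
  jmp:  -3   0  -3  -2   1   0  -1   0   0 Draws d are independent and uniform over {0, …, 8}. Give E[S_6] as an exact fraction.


-10/3

Outcome values over d=0..8: [-3, 0, -3, -2, 1, 0, -1, 0, 0]
Σy = -8, Σy² = 24, M = 9
μ = -8/9 = -8/9,  σ² = 24/9 − (-8/9)² = 152/81
E[S_6] = 2 + 6·(-8/9) = -10/3


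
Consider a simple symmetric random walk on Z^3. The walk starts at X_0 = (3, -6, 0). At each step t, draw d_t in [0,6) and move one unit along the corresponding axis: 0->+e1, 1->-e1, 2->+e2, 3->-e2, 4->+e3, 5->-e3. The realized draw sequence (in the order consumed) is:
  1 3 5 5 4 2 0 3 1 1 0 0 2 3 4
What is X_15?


t=0: X=(3, -6, 0), d=1 → -e1, X_1=(2, -6, 0)
t=1: X=(2, -6, 0), d=3 → -e2, X_2=(2, -7, 0)
t=2: X=(2, -7, 0), d=5 → -e3, X_3=(2, -7, -1)
t=3: X=(2, -7, -1), d=5 → -e3, X_4=(2, -7, -2)
t=4: X=(2, -7, -2), d=4 → +e3, X_5=(2, -7, -1)
t=5: X=(2, -7, -1), d=2 → +e2, X_6=(2, -6, -1)
t=6: X=(2, -6, -1), d=0 → +e1, X_7=(3, -6, -1)
t=7: X=(3, -6, -1), d=3 → -e2, X_8=(3, -7, -1)
t=8: X=(3, -7, -1), d=1 → -e1, X_9=(2, -7, -1)
t=9: X=(2, -7, -1), d=1 → -e1, X_10=(1, -7, -1)
t=10: X=(1, -7, -1), d=0 → +e1, X_11=(2, -7, -1)
t=11: X=(2, -7, -1), d=0 → +e1, X_12=(3, -7, -1)
t=12: X=(3, -7, -1), d=2 → +e2, X_13=(3, -6, -1)
t=13: X=(3, -6, -1), d=3 → -e2, X_14=(3, -7, -1)
t=14: X=(3, -7, -1), d=4 → +e3, X_15=(3, -7, 0)

(3, -7, 0)


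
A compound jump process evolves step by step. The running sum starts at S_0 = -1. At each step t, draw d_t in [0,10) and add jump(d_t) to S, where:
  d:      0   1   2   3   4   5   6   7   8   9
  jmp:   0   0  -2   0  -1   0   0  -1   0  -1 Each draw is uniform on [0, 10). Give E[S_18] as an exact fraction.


-10

Outcome values over d=0..9: [0, 0, -2, 0, -1, 0, 0, -1, 0, -1]
Σy = -5, Σy² = 7, M = 10
μ = -5/10 = -1/2,  σ² = 7/10 − (-1/2)² = 9/20
E[S_18] = -1 + 18·(-1/2) = -10


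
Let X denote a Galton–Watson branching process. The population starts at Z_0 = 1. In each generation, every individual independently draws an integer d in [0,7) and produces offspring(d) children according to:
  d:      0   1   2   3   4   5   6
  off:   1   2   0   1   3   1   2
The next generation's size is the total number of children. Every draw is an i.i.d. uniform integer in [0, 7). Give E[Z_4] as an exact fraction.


10000/2401

Outcome values over d=0..6: [1, 2, 0, 1, 3, 1, 2]
Σy = 10, Σy² = 20, M = 7
μ = 10/7 = 10/7,  σ² = 20/7 − (10/7)² = 40/49
E[Z_0] = 1
E[Z_1] = 10/7·E[Z_0] = 10/7
E[Z_2] = 10/7·E[Z_1] = 100/49
E[Z_3] = 10/7·E[Z_2] = 1000/343
E[Z_4] = 10/7·E[Z_3] = 10000/2401


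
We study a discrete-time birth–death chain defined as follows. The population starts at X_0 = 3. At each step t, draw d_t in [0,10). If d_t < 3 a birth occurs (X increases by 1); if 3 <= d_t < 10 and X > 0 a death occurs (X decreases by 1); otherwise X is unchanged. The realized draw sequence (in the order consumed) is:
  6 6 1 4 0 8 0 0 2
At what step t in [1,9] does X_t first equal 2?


t=0: X=3, d=6 → death, X_1=2
t=1: X=2, d=6 → death, X_2=1
t=2: X=1, d=1 → birth, X_3=2
t=3: X=2, d=4 → death, X_4=1
t=4: X=1, d=0 → birth, X_5=2
t=5: X=2, d=8 → death, X_6=1
t=6: X=1, d=0 → birth, X_7=2
t=7: X=2, d=0 → birth, X_8=3
t=8: X=3, d=2 → birth, X_9=4

1


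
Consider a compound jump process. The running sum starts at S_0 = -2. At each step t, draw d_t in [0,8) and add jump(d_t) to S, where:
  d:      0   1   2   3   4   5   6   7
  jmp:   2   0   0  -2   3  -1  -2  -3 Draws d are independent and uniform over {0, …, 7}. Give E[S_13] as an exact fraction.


-55/8

Outcome values over d=0..7: [2, 0, 0, -2, 3, -1, -2, -3]
Σy = -3, Σy² = 31, M = 8
μ = -3/8 = -3/8,  σ² = 31/8 − (-3/8)² = 239/64
E[S_13] = -2 + 13·(-3/8) = -55/8


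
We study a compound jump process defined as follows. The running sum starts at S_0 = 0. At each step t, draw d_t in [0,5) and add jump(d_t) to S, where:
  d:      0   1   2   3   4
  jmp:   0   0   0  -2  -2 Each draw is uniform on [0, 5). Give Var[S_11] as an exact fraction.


264/25

Outcome values over d=0..4: [0, 0, 0, -2, -2]
Σy = -4, Σy² = 8, M = 5
μ = -4/5 = -4/5,  σ² = 8/5 − (-4/5)² = 24/25
Independent increments: Var[S_11] = 11·σ² = 11·(24/25) = 264/25


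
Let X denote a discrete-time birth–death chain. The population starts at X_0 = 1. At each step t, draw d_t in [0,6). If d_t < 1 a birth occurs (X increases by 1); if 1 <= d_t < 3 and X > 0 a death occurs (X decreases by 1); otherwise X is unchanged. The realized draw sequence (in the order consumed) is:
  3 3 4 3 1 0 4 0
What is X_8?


t=0: X=1, d=3 → hold, X_1=1
t=1: X=1, d=3 → hold, X_2=1
t=2: X=1, d=4 → hold, X_3=1
t=3: X=1, d=3 → hold, X_4=1
t=4: X=1, d=1 → death, X_5=0
t=5: X=0, d=0 → birth, X_6=1
t=6: X=1, d=4 → hold, X_7=1
t=7: X=1, d=0 → birth, X_8=2

2


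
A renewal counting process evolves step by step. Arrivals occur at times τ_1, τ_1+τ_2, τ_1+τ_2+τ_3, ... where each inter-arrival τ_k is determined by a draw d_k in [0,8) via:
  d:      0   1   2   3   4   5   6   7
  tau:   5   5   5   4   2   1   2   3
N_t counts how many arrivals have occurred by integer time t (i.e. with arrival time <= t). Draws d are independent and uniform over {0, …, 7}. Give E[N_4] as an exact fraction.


3321/4096

Inter-arrival values over d=0..7: [5, 5, 5, 4, 2, 1, 2, 3]
Each d has probability 1/8, so the pmf of τ is: f(1) = 1/8, f(2) = 1/4, f(3) = 1/8, f(4) = 1/8, f(5) = 3/8
Renewal equation for m(n) = E[N_n]: condition on τ_1 = k (if k <= n, one arrival plus a fresh copy on the remaining n−k steps): m(n) = F(n) + Σ_{k<=n} f(k)·m(n−k), where F(n) = P(τ <= n) and m(0) = 0
m(1) = F(1) = 1/8
m(2) = F(2) + f(1)·m(1) = 3/8 + 1/8·1/8 = 25/64
m(3) = F(3) + f(1)·m(2) + f(2)·m(1) = 1/2 + 1/8·25/64 + 1/4·1/8 = 297/512
m(4) = F(4) + f(1)·m(3) + f(2)·m(2) + f(3)·m(1) = 5/8 + 1/8·297/512 + 1/4·25/64 + 1/8·1/8 = 3321/4096
E[N_4] = m(4) = 3321/4096


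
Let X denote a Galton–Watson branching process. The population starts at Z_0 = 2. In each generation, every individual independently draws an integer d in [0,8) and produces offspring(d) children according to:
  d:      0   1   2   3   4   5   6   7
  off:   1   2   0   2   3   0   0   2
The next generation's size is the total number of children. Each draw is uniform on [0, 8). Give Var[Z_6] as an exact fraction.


Outcome values over d=0..7: [1, 2, 0, 2, 3, 0, 0, 2]
Σy = 10, Σy² = 22, M = 8
μ = 10/8 = 5/4,  σ² = 22/8 − (5/4)² = 19/16
V_0 = 0, E_0 = 2
V_1 = 19/16·E_0 + (5/4)²·V_0 = 19/8;  E_1 = 5/2
V_2 = 19/16·E_1 + (5/4)²·V_1 = 855/128;  E_2 = 25/8
V_3 = 19/16·E_2 + (5/4)²·V_2 = 28975/2048;  E_3 = 125/32
V_4 = 19/16·E_3 + (5/4)²·V_3 = 876375/32768;  E_4 = 625/128
V_5 = 19/16·E_4 + (5/4)²·V_4 = 24949375/524288;  E_5 = 3125/512
V_6 = 19/16·E_5 + (5/4)²·V_5 = 684534375/8388608;  E_6 = 15625/2048

684534375/8388608
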